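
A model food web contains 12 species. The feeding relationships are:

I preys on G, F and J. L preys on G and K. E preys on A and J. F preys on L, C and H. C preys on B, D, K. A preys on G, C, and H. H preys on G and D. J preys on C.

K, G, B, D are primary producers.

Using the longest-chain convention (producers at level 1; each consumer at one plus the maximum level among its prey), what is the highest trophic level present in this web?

4

Producers (level 1): K, G, B, D.
K → C → J → I gives I level 4.
No species has a prey at level 4, so no species reaches level 5.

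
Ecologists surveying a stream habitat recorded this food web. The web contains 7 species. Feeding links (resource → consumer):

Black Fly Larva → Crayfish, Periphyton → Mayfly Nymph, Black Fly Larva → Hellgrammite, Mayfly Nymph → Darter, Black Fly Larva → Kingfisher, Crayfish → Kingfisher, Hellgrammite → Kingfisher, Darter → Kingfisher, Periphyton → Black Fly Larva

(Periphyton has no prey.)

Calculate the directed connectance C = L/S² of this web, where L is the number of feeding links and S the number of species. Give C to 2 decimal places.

C = 0.18

The web has S = 7 species and L = 9 feeding links.
C = L / S² = 9 / 49 = 0.1837 ≈ 0.18.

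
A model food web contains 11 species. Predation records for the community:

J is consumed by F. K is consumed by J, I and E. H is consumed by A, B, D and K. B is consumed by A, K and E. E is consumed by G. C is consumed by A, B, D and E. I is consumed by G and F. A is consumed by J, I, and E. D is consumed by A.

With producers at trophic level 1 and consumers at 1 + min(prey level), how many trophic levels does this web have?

4

Producers (level 1): C, H.
Following each consumer down to its lowest-level prey: C → A → J → F (levels 1 through 4).
All prey of F (J 3, I 3) are at level 3 or above, so F is at level 1 + 3 = 4.
Every consumer has at least one prey at level 3 or below, so none exceeds level 4.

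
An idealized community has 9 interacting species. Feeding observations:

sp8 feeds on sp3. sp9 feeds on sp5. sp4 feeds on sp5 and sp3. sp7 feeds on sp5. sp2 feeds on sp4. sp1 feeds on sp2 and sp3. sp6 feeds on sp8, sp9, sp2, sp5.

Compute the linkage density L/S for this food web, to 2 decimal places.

There are L = 12 links among S = 9 species.
L/S = 12/9 = 1.3333 ≈ 1.33.

L/S = 1.33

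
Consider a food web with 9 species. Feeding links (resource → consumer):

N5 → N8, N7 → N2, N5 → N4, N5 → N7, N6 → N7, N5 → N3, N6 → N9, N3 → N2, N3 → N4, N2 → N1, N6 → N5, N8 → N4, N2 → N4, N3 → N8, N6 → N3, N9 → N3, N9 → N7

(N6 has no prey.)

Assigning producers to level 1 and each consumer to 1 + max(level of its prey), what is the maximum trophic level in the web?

Producers (level 1): N6.
N6 → N5 → N7 → N2 → N4 gives N4 level 5.
No species has a prey at level 5, so no species reaches level 6.

5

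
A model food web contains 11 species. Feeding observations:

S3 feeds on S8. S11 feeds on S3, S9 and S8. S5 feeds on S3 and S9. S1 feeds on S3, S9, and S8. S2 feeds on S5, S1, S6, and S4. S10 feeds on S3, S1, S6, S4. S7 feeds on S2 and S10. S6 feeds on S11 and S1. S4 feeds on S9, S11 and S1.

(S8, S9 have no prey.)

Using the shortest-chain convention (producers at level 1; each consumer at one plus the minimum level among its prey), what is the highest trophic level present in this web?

4

Producers (level 1): S8, S9.
Following each consumer down to its lowest-level prey: S9 → S5 → S2 → S7 (levels 1 through 4).
All prey of S7 (S2 3, S10 3) are at level 3 or above, so S7 is at level 1 + 3 = 4.
Every consumer has at least one prey at level 3 or below, so none exceeds level 4.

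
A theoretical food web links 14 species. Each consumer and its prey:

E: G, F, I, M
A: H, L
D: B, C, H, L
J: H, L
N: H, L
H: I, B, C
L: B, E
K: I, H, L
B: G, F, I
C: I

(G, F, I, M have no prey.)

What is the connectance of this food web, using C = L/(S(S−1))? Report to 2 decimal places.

C = 0.14

The web has S = 14 species and L = 26 feeding links.
C = L / (S(S−1)) = 26 / 182 = 0.1429 ≈ 0.14.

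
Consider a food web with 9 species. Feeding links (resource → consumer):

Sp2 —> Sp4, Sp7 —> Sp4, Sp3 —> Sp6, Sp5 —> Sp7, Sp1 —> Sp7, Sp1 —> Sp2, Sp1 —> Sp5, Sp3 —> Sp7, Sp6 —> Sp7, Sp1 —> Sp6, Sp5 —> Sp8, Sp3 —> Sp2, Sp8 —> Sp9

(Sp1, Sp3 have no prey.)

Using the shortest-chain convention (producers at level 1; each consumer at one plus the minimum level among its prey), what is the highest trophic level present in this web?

4

Producers (level 1): Sp1, Sp3.
Following each consumer down to its lowest-level prey: Sp1 → Sp5 → Sp8 → Sp9 (levels 1 through 4).
All prey of Sp9 (Sp8 3) are at level 3 or above, so Sp9 is at level 1 + 3 = 4.
Every consumer has at least one prey at level 3 or below, so none exceeds level 4.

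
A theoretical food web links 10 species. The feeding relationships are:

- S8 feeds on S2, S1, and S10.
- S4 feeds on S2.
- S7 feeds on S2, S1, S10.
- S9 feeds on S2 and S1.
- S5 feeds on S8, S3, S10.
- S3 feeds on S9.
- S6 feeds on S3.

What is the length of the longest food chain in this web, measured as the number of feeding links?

One longest chain: S2 → S9 → S3 → S5.
It has 4 species and 3 links.

3 links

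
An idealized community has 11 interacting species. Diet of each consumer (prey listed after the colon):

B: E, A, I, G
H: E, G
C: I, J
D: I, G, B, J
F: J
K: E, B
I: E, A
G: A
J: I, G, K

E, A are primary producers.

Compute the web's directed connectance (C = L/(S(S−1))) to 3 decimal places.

C = 0.191

The web has S = 11 species and L = 21 feeding links.
C = L / (S(S−1)) = 21 / 110 = 0.1909 ≈ 0.191.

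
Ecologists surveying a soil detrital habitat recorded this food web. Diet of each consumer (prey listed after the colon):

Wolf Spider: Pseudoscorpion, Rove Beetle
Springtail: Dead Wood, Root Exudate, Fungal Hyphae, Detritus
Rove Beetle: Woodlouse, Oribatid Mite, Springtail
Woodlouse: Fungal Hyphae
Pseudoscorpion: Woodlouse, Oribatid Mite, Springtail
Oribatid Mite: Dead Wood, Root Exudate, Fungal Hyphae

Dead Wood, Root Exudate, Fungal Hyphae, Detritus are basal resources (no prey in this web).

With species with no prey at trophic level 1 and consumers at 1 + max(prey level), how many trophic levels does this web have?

Basal resources (level 1): Dead Wood, Root Exudate, Fungal Hyphae, Detritus.
Fungal Hyphae → Woodlouse → Rove Beetle → Wolf Spider gives Wolf Spider level 4.
No species has a prey at level 4, so no species reaches level 5.

4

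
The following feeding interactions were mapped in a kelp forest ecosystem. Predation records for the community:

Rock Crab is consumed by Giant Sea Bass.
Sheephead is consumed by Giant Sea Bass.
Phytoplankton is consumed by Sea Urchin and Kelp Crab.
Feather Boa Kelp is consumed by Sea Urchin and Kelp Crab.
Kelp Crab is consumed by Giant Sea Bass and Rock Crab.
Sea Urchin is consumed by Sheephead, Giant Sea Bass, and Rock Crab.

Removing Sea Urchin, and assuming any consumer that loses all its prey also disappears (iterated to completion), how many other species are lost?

Remove Sea Urchin.
Round 1: Sheephead (all prey gone) → extinct.
No further losses. Total secondary extinctions: 1.

1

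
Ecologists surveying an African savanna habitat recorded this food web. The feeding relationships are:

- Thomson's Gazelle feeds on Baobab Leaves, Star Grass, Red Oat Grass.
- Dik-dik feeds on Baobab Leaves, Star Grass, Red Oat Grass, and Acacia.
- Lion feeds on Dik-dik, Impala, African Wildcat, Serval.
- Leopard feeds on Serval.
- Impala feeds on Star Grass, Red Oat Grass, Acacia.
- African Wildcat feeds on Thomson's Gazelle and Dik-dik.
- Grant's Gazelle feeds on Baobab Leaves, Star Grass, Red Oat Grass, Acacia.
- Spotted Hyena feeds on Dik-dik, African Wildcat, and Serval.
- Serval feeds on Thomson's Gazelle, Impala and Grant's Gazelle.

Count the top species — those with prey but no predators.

Top species (has prey, but nothing eats it): Leopard, Spotted Hyena, Lion.
Count: 3.

3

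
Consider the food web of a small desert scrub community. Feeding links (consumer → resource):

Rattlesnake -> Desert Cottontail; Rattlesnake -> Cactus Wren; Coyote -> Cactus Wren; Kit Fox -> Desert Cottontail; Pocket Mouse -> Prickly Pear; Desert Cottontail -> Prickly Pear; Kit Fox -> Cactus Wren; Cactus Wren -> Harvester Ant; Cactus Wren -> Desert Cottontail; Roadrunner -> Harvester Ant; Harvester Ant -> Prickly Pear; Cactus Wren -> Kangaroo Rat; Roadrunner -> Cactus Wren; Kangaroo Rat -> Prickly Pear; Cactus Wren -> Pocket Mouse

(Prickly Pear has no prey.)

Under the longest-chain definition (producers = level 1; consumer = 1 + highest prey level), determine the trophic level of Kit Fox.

Prickly Pear is a producer → level 1.
Desert Cottontail eats Prickly Pear → level 2.
Cactus Wren eats Desert Cottontail (level 2); other prey at levels: Pocket Mouse 2, Kangaroo Rat 2, Harvester Ant 2 → level 3.
Kit Fox eats Cactus Wren (level 3); other prey at levels: Desert Cottontail 2 → level 4.

Trophic level 4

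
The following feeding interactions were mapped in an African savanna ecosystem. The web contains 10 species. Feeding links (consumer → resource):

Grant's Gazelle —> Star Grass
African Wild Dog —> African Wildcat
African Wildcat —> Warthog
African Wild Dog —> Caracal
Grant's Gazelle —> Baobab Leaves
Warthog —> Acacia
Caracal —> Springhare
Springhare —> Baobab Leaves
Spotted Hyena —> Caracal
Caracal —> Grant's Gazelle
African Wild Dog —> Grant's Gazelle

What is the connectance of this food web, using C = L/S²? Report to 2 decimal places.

C = 0.11

The web has S = 10 species and L = 11 feeding links.
C = L / S² = 11 / 100 = 0.1100 ≈ 0.11.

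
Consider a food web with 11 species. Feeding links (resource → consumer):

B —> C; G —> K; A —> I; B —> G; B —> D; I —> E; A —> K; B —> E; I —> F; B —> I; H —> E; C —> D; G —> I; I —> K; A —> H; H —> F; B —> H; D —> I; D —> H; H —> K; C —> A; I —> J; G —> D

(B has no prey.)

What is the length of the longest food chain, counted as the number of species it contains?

One longest chain: B → C → A → H → K.
It has 5 species and 4 links.

5 species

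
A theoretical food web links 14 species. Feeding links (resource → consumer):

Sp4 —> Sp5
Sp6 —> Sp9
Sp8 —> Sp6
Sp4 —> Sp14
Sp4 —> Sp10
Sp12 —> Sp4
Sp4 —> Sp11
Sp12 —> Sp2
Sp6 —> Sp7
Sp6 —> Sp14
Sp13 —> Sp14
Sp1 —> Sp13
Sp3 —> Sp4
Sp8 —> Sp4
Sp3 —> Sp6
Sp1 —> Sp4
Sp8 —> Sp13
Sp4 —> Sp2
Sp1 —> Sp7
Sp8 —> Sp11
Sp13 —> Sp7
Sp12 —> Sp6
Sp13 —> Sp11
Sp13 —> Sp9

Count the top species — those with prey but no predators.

7

Top species (has prey, but nothing eats it): Sp10, Sp9, Sp14, Sp7, Sp5, Sp11, Sp2.
Count: 7.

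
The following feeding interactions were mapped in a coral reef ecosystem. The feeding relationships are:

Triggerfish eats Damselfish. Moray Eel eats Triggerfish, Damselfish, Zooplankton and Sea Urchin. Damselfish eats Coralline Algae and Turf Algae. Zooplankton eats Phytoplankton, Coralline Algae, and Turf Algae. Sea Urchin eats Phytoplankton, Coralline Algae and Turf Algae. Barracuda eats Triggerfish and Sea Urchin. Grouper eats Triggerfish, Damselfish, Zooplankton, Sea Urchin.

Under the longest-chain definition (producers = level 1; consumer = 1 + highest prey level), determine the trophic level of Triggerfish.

Trophic level 3

Turf Algae is a producer → level 1.
Damselfish eats Turf Algae (level 1); other prey at levels: Coralline Algae 1 → level 2.
Triggerfish eats Damselfish → level 3.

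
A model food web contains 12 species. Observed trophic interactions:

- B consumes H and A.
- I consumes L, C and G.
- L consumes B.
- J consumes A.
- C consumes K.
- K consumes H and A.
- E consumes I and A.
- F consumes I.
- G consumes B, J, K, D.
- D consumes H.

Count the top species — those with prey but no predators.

2

Top species (has prey, but nothing eats it): F, E.
Count: 2.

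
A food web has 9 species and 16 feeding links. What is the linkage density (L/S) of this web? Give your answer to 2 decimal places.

L/S = 1.78

There are L = 16 links among S = 9 species.
L/S = 16/9 = 1.7778 ≈ 1.78.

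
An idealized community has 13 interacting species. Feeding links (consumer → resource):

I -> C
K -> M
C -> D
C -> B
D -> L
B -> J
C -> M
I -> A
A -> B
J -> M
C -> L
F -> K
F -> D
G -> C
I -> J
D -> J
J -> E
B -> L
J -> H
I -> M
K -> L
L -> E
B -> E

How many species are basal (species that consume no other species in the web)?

Basal species (no prey listed): M, E, H.
Count: 3.

3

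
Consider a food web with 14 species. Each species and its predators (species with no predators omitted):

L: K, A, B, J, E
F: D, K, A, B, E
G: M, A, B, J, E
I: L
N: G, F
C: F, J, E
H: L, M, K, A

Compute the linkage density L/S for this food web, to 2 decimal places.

L/S = 1.79

There are L = 25 links among S = 14 species.
L/S = 25/14 = 1.7857 ≈ 1.79.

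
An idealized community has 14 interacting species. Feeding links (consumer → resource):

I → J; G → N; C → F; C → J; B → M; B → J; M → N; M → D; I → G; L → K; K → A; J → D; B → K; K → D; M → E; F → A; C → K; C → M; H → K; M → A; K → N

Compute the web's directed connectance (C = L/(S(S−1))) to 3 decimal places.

C = 0.115

The web has S = 14 species and L = 21 feeding links.
C = L / (S(S−1)) = 21 / 182 = 0.1154 ≈ 0.115.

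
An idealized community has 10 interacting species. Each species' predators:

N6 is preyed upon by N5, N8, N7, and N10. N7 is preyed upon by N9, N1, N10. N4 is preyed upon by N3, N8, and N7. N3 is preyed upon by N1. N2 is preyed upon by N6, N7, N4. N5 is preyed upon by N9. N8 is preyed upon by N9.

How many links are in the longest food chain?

3 links

One longest chain: N2 → N6 → N5 → N9.
It has 4 species and 3 links.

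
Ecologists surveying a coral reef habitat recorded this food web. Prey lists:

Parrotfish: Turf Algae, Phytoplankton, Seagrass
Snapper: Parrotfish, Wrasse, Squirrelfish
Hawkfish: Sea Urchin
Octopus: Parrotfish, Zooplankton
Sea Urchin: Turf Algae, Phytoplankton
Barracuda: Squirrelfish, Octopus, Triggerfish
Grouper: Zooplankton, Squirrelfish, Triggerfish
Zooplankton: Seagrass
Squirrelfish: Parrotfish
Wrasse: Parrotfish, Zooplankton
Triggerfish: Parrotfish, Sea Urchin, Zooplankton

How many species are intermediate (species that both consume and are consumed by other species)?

Intermediate species (has both prey and predators): Parrotfish, Sea Urchin, Zooplankton, Wrasse, Squirrelfish, Octopus, Triggerfish.
Count: 7.

7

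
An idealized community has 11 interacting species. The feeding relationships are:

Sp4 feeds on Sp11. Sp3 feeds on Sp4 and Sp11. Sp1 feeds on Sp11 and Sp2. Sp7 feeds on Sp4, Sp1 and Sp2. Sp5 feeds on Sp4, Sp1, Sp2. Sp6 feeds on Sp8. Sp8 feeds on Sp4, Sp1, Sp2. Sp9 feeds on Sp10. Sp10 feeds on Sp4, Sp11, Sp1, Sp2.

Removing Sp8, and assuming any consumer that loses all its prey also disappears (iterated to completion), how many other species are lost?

1

Remove Sp8.
Round 1: Sp6 (all prey gone) → extinct.
No further losses. Total secondary extinctions: 1.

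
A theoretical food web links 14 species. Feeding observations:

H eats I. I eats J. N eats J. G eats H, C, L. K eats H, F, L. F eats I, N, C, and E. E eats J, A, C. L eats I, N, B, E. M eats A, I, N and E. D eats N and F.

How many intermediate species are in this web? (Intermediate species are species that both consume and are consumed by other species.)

6

Intermediate species (has both prey and predators): E, N, I, L, F, H.
Count: 6.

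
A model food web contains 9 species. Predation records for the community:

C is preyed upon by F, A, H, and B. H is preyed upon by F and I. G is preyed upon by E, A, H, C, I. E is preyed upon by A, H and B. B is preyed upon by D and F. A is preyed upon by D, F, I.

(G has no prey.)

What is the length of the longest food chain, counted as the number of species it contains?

4 species

One longest chain: G → C → B → D.
It has 4 species and 3 links.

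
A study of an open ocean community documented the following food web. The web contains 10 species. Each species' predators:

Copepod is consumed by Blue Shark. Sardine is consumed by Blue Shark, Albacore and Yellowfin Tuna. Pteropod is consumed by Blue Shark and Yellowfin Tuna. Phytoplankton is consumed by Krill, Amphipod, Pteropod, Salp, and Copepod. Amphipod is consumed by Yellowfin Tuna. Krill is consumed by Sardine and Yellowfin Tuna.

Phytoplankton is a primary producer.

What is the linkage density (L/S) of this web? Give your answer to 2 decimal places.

There are L = 14 links among S = 10 species.
L/S = 14/10 = 1.4000 ≈ 1.40.

L/S = 1.40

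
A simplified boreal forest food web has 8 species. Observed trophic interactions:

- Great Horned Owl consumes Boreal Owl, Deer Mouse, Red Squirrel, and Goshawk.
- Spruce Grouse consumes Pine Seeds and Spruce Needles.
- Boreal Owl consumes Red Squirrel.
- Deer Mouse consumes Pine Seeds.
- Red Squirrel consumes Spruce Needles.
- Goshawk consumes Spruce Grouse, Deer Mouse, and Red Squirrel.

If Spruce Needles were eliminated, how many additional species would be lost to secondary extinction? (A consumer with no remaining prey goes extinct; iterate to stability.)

Remove Spruce Needles.
Round 1: Red Squirrel (all prey gone) → extinct.
Round 2: Boreal Owl (all prey gone) → extinct.
No further losses. Total secondary extinctions: 2.

2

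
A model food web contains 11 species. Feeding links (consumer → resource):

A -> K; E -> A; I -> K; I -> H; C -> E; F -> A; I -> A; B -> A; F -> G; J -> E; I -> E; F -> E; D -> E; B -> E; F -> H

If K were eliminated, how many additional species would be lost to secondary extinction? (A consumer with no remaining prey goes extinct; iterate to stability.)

Remove K.
Round 1: A (all prey gone) → extinct.
Round 2: E (all prey gone) → extinct.
Round 3: C (all prey gone), B (all prey gone), J (all prey gone), D (all prey gone) → extinct.
No further losses. Total secondary extinctions: 6.

6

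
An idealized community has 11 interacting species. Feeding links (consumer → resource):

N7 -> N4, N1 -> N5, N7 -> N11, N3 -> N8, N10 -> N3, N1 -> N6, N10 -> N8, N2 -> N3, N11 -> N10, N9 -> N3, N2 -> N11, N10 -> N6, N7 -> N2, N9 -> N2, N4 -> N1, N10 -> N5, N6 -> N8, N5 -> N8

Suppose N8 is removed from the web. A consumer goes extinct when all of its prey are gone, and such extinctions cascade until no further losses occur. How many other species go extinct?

10

Remove N8.
Round 1: N3 (all prey gone), N6 (all prey gone), N5 (all prey gone) → extinct.
Round 2: N1 (all prey gone), N10 (all prey gone) → extinct.
Round 3: N4 (all prey gone), N11 (all prey gone) → extinct.
Round 4: N2 (all prey gone) → extinct.
Round 5: N7 (all prey gone), N9 (all prey gone) → extinct.
No further losses. Total secondary extinctions: 10.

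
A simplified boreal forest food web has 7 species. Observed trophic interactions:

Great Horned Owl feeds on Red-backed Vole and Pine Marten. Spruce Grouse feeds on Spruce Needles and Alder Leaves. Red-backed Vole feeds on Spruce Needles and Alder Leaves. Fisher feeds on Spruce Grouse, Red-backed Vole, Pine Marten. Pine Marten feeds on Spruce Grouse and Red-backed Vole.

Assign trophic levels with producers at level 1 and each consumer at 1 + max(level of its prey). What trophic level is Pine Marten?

Spruce Needles is a producer → level 1.
Red-backed Vole eats Spruce Needles (level 1); other prey at levels: Alder Leaves 1 → level 2.
Pine Marten eats Red-backed Vole (level 2); other prey at levels: Spruce Grouse 2 → level 3.

Trophic level 3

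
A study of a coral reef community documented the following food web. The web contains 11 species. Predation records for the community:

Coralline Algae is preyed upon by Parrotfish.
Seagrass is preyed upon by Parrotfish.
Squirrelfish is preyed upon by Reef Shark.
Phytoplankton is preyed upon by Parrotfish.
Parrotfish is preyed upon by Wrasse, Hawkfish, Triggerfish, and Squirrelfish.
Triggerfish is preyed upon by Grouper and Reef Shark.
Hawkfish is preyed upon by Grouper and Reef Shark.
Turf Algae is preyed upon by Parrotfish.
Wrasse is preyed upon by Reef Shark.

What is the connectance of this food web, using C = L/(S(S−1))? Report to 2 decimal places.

C = 0.13

The web has S = 11 species and L = 14 feeding links.
C = L / (S(S−1)) = 14 / 110 = 0.1273 ≈ 0.13.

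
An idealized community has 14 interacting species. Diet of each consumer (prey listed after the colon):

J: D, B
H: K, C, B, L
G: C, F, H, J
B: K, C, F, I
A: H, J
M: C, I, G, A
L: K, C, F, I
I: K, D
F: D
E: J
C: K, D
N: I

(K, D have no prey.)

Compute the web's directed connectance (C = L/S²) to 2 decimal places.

C = 0.16

The web has S = 14 species and L = 31 feeding links.
C = L / S² = 31 / 196 = 0.1582 ≈ 0.16.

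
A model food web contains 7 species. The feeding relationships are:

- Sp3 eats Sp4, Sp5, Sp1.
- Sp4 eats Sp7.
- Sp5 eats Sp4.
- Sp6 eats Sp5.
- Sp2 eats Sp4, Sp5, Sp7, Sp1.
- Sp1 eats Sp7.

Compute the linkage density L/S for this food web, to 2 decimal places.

There are L = 11 links among S = 7 species.
L/S = 11/7 = 1.5714 ≈ 1.57.

L/S = 1.57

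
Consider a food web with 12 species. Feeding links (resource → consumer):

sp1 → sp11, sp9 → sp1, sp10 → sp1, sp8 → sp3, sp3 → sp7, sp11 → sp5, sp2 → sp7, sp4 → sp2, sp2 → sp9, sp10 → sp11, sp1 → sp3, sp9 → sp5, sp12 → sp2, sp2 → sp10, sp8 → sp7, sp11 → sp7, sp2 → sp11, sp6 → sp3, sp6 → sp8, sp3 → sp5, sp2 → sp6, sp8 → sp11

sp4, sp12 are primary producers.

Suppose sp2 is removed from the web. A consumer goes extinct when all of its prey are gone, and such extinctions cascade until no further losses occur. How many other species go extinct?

9

Remove sp2.
Round 1: sp6 (all prey gone), sp10 (all prey gone), sp9 (all prey gone) → extinct.
Round 2: sp1 (all prey gone), sp8 (all prey gone) → extinct.
Round 3: sp3 (all prey gone), sp11 (all prey gone) → extinct.
Round 4: sp7 (all prey gone), sp5 (all prey gone) → extinct.
No further losses. Total secondary extinctions: 9.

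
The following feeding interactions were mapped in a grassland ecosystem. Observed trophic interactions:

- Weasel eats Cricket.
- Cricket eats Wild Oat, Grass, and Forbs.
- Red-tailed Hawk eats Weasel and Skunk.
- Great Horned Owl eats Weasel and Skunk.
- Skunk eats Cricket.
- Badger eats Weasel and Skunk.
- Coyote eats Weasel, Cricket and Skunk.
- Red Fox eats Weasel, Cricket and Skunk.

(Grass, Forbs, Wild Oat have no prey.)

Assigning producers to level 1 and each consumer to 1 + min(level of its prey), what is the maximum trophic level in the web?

Producers (level 1): Grass, Forbs, Wild Oat.
Following each consumer down to its lowest-level prey: Grass → Cricket → Weasel → Badger (levels 1 through 4).
All prey of Badger (Weasel 3, Skunk 3) are at level 3 or above, so Badger is at level 1 + 3 = 4.
Every consumer has at least one prey at level 3 or below, so none exceeds level 4.

4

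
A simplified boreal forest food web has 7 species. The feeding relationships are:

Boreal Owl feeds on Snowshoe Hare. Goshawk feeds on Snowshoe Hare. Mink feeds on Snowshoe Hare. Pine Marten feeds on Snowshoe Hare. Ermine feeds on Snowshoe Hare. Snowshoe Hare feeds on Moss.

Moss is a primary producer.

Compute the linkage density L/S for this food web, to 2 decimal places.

L/S = 0.86

There are L = 6 links among S = 7 species.
L/S = 6/7 = 0.8571 ≈ 0.86.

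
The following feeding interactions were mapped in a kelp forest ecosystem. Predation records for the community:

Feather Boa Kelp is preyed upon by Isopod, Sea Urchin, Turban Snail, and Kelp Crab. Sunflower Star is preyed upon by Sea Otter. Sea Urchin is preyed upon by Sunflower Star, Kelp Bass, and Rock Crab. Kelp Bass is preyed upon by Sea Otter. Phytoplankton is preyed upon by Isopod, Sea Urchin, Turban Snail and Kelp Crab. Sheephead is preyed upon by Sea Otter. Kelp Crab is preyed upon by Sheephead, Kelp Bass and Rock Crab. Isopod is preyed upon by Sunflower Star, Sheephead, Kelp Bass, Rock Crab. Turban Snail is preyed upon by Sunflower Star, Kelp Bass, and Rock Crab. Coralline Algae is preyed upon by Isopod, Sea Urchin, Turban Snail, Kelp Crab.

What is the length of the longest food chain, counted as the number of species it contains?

One longest chain: Phytoplankton → Turban Snail → Sunflower Star → Sea Otter.
It has 4 species and 3 links.

4 species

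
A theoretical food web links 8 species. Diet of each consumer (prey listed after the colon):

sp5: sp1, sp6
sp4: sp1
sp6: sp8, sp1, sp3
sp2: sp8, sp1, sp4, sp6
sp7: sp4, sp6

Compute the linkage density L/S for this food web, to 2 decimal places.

There are L = 12 links among S = 8 species.
L/S = 12/8 = 1.5000 ≈ 1.50.

L/S = 1.50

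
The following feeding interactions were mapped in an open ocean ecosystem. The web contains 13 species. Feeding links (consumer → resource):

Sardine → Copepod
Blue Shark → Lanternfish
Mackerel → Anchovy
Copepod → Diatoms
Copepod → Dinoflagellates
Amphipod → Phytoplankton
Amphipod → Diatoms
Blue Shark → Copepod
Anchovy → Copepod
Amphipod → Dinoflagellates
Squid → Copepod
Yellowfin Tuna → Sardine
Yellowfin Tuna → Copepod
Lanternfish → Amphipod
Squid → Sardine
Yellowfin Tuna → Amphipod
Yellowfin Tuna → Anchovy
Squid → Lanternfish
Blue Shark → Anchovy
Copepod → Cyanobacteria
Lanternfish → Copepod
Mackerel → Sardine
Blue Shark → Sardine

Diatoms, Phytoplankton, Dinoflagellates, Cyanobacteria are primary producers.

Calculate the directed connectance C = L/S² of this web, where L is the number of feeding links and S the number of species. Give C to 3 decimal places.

C = 0.136

The web has S = 13 species and L = 23 feeding links.
C = L / S² = 23 / 169 = 0.1361 ≈ 0.136.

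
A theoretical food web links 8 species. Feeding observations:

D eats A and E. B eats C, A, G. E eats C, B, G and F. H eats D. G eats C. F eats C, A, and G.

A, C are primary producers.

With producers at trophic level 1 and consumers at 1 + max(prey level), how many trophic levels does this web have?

Producers (level 1): A, C.
C → G → F → E → D → H gives H level 6.
No species has a prey at level 6, so no species reaches level 7.

6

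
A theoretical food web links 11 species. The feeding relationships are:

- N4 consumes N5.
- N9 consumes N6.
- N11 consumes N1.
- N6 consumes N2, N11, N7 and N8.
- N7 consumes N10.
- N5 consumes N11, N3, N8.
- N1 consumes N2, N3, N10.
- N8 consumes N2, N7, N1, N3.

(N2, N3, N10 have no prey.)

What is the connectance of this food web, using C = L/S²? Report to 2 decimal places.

C = 0.15

The web has S = 11 species and L = 18 feeding links.
C = L / S² = 18 / 121 = 0.1488 ≈ 0.15.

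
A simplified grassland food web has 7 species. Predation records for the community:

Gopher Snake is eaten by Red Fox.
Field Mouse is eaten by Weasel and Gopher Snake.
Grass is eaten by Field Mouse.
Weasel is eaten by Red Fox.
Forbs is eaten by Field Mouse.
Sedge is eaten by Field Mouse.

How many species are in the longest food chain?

One longest chain: Sedge → Field Mouse → Gopher Snake → Red Fox.
It has 4 species and 3 links.

4 species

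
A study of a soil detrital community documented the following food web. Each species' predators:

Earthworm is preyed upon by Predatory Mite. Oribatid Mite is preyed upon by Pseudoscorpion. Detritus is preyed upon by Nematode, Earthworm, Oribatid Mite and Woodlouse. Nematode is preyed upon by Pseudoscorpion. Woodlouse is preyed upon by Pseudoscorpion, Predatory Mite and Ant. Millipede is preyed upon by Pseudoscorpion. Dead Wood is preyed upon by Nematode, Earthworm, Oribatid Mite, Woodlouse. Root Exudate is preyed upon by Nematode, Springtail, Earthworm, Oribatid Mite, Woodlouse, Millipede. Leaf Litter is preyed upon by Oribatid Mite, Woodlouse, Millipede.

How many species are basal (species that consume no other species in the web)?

4

Basal species (no prey listed): Root Exudate, Leaf Litter, Dead Wood, Detritus.
Count: 4.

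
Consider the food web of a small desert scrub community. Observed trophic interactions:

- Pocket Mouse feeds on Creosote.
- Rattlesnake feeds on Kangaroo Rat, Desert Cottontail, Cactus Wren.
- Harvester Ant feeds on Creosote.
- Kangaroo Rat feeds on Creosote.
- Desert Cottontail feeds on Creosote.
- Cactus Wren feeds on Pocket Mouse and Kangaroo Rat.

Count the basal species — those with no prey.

Basal species (no prey listed): Creosote.
Count: 1.

1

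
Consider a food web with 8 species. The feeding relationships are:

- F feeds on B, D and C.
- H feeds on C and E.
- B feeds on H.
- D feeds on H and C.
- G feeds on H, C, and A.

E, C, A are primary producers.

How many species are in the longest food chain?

One longest chain: E → H → D → F.
It has 4 species and 3 links.

4 species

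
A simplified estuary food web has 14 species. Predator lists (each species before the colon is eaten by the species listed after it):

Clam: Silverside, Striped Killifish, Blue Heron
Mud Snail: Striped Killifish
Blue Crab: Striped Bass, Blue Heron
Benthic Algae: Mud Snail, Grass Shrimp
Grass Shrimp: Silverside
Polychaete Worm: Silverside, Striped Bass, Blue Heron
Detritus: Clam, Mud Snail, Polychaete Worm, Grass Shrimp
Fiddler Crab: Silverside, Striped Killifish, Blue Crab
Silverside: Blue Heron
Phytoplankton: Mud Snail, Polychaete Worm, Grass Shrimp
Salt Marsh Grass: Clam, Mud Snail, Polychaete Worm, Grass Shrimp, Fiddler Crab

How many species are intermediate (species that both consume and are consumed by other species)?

Intermediate species (has both prey and predators): Clam, Mud Snail, Polychaete Worm, Grass Shrimp, Fiddler Crab, Silverside, Blue Crab.
Count: 7.

7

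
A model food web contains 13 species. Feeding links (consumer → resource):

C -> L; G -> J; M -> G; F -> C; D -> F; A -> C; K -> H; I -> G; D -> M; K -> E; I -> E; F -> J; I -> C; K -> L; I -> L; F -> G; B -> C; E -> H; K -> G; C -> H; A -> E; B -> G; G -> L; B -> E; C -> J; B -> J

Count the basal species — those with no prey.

Basal species (no prey listed): L, J, H.
Count: 3.

3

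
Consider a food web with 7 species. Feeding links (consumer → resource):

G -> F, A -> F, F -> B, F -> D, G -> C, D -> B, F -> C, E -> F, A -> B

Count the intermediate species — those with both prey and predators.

Intermediate species (has both prey and predators): D, F.
Count: 2.

2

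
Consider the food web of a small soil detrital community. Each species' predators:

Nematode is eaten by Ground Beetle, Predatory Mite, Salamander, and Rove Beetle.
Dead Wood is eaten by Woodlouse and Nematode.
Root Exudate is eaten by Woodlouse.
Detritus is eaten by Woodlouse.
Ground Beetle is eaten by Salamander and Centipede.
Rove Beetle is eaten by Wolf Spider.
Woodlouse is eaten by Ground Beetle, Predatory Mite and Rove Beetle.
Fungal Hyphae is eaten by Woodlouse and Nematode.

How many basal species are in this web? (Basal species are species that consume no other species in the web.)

Basal species (no prey listed): Dead Wood, Detritus, Root Exudate, Fungal Hyphae.
Count: 4.

4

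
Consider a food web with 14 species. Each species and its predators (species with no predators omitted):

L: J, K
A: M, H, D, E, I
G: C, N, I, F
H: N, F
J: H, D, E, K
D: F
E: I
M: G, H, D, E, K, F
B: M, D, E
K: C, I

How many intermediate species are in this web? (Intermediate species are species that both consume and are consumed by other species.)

7

Intermediate species (has both prey and predators): J, M, G, H, D, E, K.
Count: 7.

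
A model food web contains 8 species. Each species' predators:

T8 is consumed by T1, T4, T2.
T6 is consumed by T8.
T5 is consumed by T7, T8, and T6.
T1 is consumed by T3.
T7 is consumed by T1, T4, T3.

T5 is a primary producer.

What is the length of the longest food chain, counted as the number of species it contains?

5 species

One longest chain: T5 → T6 → T8 → T1 → T3.
It has 5 species and 4 links.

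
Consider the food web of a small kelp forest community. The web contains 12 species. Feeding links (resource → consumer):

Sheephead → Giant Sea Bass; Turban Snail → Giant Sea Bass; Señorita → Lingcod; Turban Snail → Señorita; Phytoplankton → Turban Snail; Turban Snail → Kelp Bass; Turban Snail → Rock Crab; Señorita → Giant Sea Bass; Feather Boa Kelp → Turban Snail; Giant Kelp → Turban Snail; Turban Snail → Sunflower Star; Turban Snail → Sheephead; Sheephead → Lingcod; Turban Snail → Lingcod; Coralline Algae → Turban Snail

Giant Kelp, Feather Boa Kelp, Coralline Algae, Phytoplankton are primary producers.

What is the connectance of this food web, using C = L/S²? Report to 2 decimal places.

C = 0.10

The web has S = 12 species and L = 15 feeding links.
C = L / S² = 15 / 144 = 0.1042 ≈ 0.10.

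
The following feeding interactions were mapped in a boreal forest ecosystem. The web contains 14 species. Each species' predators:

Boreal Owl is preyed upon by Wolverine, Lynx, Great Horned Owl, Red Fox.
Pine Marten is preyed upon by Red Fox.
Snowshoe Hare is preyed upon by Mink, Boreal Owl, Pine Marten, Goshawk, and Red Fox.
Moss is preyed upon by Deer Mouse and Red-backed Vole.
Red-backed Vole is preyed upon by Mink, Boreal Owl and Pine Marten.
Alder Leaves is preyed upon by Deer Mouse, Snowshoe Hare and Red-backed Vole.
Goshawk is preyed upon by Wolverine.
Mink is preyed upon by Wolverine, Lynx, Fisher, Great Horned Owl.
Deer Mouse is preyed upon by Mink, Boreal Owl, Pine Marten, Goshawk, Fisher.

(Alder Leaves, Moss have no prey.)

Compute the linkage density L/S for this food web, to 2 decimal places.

There are L = 28 links among S = 14 species.
L/S = 28/14 = 2.0000 ≈ 2.00.

L/S = 2.00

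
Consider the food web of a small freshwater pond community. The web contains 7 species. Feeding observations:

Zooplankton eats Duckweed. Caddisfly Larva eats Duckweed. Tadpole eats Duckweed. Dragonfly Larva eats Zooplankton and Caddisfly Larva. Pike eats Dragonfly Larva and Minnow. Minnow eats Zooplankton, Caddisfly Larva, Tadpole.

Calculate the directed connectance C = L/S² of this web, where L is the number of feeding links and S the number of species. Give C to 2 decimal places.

C = 0.20

The web has S = 7 species and L = 10 feeding links.
C = L / S² = 10 / 49 = 0.2041 ≈ 0.20.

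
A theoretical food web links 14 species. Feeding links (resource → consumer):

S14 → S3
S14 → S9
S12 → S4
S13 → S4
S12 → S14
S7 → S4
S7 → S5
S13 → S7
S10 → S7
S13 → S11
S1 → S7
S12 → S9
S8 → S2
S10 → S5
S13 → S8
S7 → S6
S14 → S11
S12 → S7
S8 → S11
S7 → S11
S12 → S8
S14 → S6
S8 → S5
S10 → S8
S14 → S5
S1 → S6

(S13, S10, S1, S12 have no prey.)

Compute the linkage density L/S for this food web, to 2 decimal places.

L/S = 1.86

There are L = 26 links among S = 14 species.
L/S = 26/14 = 1.8571 ≈ 1.86.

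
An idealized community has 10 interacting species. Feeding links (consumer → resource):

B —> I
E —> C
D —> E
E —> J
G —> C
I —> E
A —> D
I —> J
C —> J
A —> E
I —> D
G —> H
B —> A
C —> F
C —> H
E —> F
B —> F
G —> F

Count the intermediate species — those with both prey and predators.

Intermediate species (has both prey and predators): C, E, D, I, A.
Count: 5.

5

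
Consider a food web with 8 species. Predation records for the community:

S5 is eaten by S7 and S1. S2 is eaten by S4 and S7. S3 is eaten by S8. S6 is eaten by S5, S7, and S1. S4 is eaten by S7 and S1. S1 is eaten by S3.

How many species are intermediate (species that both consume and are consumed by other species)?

4

Intermediate species (has both prey and predators): S5, S4, S1, S3.
Count: 4.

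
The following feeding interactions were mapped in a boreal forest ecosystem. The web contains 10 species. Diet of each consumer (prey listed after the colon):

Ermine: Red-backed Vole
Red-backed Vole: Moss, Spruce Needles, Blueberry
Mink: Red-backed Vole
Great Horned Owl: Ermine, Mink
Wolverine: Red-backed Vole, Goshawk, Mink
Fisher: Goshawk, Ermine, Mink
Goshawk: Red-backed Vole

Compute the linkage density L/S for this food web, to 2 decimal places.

There are L = 14 links among S = 10 species.
L/S = 14/10 = 1.4000 ≈ 1.40.

L/S = 1.40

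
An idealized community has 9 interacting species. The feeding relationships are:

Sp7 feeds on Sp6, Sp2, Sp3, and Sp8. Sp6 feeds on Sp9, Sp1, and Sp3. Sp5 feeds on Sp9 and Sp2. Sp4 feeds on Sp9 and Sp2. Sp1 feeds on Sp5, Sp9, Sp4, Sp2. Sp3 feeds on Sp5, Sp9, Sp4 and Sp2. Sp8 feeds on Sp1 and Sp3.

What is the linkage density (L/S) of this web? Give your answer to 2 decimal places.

There are L = 21 links among S = 9 species.
L/S = 21/9 = 2.3333 ≈ 2.33.

L/S = 2.33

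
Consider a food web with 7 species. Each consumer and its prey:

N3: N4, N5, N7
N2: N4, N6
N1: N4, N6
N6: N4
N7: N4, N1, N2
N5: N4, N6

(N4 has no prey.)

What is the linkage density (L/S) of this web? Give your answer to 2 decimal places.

L/S = 1.86

There are L = 13 links among S = 7 species.
L/S = 13/7 = 1.8571 ≈ 1.86.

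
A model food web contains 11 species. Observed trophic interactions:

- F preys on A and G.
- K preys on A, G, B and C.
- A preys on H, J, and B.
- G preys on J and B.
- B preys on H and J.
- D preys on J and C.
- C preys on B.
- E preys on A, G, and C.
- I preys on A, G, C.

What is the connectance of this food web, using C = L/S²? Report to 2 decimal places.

The web has S = 11 species and L = 22 feeding links.
C = L / S² = 22 / 121 = 0.1818 ≈ 0.18.

C = 0.18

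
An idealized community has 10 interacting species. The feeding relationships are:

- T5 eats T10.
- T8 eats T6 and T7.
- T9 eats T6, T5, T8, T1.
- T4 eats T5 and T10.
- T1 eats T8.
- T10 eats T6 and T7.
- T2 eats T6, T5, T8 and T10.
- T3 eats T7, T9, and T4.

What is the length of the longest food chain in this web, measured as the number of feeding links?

4 links

One longest chain: T6 → T10 → T5 → T4 → T3.
It has 5 species and 4 links.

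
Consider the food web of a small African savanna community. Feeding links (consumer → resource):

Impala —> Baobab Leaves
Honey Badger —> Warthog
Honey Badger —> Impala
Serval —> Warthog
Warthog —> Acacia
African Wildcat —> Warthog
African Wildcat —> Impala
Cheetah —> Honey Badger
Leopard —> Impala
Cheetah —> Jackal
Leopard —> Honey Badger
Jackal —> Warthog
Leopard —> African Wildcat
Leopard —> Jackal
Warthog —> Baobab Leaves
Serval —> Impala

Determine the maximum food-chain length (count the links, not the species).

One longest chain: Baobab Leaves → Impala → Honey Badger → Cheetah.
It has 4 species and 3 links.

3 links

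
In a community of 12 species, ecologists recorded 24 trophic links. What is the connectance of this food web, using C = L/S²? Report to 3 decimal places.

C = 0.167

The web has S = 12 species and L = 24 feeding links.
C = L / S² = 24 / 144 = 0.1667 ≈ 0.167.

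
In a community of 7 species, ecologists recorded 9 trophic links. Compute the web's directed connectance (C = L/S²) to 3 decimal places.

The web has S = 7 species and L = 9 feeding links.
C = L / S² = 9 / 49 = 0.1837 ≈ 0.184.

C = 0.184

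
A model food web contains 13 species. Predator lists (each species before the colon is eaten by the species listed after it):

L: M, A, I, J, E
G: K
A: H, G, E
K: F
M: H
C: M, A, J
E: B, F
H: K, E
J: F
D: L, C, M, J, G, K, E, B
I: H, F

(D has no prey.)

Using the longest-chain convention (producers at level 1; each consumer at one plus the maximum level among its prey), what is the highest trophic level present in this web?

Producers (level 1): D.
D → L → A → G → K → F gives F level 6.
No species has a prey at level 6, so no species reaches level 7.

6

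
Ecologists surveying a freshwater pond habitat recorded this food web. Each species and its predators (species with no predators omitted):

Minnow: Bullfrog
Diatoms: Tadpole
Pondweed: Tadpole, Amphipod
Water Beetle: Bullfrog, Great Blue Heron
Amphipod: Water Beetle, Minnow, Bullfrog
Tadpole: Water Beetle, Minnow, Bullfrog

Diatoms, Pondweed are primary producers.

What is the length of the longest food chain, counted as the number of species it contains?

4 species

One longest chain: Diatoms → Tadpole → Water Beetle → Bullfrog.
It has 4 species and 3 links.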